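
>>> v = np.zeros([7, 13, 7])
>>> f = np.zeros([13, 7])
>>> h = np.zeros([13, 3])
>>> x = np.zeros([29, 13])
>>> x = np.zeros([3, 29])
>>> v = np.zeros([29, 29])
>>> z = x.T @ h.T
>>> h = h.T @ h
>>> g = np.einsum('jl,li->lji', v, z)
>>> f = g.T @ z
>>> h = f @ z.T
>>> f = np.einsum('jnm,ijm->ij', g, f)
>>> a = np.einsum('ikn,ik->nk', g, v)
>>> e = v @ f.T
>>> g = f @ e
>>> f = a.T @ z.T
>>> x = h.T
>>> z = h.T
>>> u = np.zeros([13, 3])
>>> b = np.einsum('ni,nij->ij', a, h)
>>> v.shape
(29, 29)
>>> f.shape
(29, 29)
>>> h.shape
(13, 29, 29)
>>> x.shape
(29, 29, 13)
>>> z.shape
(29, 29, 13)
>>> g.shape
(13, 13)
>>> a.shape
(13, 29)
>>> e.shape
(29, 13)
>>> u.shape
(13, 3)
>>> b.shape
(29, 29)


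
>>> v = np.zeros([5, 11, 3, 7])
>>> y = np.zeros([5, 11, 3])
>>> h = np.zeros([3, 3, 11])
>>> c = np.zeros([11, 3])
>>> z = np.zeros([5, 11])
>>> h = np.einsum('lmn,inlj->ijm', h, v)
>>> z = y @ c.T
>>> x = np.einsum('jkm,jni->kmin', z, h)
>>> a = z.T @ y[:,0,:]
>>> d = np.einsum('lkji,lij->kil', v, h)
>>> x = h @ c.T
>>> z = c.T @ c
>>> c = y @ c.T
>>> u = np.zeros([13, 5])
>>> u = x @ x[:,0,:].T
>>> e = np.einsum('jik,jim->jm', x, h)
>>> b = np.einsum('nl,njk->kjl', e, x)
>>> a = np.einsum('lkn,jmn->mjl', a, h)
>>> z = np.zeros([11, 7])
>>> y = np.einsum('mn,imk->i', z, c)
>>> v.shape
(5, 11, 3, 7)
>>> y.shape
(5,)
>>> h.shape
(5, 7, 3)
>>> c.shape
(5, 11, 11)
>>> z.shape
(11, 7)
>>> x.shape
(5, 7, 11)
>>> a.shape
(7, 5, 11)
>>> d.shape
(11, 7, 5)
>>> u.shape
(5, 7, 5)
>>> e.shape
(5, 3)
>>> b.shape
(11, 7, 3)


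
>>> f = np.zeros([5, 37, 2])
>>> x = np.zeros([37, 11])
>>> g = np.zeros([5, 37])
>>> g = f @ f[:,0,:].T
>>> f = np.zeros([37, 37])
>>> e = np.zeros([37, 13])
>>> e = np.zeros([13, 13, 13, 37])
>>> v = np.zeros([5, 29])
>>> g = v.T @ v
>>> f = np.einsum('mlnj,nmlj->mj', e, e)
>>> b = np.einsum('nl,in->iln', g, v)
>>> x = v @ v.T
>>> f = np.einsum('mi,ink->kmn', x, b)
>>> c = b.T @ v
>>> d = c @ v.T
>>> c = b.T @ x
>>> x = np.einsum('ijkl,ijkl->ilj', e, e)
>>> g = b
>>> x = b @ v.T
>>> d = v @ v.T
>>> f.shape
(29, 5, 29)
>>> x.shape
(5, 29, 5)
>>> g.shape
(5, 29, 29)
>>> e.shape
(13, 13, 13, 37)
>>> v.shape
(5, 29)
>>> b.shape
(5, 29, 29)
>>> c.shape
(29, 29, 5)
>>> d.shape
(5, 5)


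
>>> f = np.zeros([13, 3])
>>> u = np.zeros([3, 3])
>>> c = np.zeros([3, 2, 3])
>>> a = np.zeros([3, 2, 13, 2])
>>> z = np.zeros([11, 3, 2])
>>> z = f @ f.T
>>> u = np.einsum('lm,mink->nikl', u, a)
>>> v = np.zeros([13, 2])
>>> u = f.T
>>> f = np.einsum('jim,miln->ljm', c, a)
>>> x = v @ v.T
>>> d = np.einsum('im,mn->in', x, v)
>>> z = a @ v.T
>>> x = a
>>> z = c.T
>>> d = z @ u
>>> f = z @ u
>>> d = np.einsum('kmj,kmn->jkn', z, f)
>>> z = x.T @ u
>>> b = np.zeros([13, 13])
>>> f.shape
(3, 2, 13)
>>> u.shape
(3, 13)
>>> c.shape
(3, 2, 3)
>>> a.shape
(3, 2, 13, 2)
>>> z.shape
(2, 13, 2, 13)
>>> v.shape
(13, 2)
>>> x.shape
(3, 2, 13, 2)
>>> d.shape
(3, 3, 13)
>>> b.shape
(13, 13)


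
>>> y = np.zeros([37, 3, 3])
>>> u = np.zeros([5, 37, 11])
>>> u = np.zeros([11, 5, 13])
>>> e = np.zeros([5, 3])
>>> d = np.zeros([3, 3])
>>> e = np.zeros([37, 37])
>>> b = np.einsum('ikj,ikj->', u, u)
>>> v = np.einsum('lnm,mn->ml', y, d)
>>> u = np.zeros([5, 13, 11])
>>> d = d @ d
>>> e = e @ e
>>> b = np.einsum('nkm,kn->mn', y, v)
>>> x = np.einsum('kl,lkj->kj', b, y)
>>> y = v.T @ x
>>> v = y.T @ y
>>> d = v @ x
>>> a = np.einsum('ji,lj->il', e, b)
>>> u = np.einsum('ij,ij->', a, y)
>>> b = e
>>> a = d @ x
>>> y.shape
(37, 3)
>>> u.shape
()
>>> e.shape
(37, 37)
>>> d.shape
(3, 3)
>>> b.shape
(37, 37)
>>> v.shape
(3, 3)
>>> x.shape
(3, 3)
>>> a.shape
(3, 3)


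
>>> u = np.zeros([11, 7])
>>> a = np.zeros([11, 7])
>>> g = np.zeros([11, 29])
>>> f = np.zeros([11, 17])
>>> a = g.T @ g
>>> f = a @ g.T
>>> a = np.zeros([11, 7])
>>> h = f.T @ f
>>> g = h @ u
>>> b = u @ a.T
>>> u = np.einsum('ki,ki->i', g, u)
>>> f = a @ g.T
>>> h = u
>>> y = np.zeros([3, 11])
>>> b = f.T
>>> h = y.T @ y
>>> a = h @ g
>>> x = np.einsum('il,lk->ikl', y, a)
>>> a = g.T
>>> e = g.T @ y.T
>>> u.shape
(7,)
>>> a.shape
(7, 11)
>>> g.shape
(11, 7)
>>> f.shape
(11, 11)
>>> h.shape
(11, 11)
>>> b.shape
(11, 11)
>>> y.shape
(3, 11)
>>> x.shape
(3, 7, 11)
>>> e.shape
(7, 3)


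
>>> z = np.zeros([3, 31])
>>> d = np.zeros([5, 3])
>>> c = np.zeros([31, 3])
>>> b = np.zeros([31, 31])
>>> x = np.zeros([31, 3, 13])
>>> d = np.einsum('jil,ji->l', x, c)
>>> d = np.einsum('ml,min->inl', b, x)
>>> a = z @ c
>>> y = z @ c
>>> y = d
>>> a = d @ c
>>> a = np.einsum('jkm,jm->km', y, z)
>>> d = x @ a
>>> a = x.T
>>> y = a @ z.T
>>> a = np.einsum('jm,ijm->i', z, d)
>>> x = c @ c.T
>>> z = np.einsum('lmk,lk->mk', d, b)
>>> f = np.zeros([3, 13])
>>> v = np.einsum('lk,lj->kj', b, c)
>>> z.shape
(3, 31)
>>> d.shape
(31, 3, 31)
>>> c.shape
(31, 3)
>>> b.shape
(31, 31)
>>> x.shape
(31, 31)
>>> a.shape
(31,)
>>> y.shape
(13, 3, 3)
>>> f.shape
(3, 13)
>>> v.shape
(31, 3)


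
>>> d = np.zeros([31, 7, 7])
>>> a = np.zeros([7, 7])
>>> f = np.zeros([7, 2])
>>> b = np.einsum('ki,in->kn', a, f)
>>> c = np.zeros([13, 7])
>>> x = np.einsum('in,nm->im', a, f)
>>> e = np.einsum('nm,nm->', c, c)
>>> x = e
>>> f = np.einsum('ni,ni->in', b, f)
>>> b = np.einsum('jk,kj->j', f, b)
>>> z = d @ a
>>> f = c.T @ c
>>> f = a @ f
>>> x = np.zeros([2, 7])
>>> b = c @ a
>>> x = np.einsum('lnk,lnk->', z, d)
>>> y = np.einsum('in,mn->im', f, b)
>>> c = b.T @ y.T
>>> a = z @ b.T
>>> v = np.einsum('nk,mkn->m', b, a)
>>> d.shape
(31, 7, 7)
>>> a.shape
(31, 7, 13)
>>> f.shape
(7, 7)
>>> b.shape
(13, 7)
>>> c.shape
(7, 7)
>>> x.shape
()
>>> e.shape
()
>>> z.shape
(31, 7, 7)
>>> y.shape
(7, 13)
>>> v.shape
(31,)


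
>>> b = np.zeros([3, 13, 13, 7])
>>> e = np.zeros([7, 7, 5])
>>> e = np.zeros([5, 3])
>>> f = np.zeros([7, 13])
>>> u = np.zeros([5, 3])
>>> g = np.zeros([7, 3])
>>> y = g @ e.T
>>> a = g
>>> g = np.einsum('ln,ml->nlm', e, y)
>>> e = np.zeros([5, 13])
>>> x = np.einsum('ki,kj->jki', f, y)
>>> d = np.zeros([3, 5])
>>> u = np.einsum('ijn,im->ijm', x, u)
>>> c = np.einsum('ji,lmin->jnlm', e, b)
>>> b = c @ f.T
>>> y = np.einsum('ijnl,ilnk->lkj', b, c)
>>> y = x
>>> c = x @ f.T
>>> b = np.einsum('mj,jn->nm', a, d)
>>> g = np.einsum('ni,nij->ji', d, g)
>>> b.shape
(5, 7)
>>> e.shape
(5, 13)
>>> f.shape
(7, 13)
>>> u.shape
(5, 7, 3)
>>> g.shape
(7, 5)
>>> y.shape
(5, 7, 13)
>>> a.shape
(7, 3)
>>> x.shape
(5, 7, 13)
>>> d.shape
(3, 5)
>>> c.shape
(5, 7, 7)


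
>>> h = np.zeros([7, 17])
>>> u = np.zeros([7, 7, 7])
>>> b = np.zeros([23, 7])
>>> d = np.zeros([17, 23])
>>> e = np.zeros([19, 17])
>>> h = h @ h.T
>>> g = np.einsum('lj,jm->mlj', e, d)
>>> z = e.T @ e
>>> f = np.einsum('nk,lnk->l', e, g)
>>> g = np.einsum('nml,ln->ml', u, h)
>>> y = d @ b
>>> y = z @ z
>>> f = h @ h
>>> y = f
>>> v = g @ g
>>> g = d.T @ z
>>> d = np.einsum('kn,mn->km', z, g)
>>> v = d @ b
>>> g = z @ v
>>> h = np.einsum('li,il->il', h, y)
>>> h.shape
(7, 7)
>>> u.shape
(7, 7, 7)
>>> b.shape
(23, 7)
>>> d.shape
(17, 23)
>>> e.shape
(19, 17)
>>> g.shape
(17, 7)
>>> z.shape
(17, 17)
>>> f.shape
(7, 7)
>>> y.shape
(7, 7)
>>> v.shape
(17, 7)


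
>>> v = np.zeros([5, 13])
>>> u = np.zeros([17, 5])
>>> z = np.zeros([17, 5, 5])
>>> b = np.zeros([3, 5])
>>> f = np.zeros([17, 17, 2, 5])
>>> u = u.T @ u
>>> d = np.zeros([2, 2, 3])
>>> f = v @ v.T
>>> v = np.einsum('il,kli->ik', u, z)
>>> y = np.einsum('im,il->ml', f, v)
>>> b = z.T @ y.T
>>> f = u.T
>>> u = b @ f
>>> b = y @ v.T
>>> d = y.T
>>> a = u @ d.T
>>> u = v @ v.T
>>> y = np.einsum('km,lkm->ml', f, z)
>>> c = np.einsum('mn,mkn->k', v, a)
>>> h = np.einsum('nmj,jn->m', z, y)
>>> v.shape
(5, 17)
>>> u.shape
(5, 5)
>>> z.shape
(17, 5, 5)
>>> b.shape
(5, 5)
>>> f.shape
(5, 5)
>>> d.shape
(17, 5)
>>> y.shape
(5, 17)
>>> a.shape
(5, 5, 17)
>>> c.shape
(5,)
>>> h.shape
(5,)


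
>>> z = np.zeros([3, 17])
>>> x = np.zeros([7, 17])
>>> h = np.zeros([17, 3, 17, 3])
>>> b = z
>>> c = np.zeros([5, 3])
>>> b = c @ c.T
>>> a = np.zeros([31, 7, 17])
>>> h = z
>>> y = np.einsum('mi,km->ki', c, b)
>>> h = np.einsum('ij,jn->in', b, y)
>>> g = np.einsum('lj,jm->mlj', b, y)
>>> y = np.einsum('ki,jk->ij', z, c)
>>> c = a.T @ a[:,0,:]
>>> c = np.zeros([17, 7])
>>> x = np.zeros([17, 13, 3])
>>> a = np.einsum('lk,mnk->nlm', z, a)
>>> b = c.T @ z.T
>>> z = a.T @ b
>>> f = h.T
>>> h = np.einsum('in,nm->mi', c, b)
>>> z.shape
(31, 3, 3)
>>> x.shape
(17, 13, 3)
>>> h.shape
(3, 17)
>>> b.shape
(7, 3)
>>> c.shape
(17, 7)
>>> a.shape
(7, 3, 31)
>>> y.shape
(17, 5)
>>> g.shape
(3, 5, 5)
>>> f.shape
(3, 5)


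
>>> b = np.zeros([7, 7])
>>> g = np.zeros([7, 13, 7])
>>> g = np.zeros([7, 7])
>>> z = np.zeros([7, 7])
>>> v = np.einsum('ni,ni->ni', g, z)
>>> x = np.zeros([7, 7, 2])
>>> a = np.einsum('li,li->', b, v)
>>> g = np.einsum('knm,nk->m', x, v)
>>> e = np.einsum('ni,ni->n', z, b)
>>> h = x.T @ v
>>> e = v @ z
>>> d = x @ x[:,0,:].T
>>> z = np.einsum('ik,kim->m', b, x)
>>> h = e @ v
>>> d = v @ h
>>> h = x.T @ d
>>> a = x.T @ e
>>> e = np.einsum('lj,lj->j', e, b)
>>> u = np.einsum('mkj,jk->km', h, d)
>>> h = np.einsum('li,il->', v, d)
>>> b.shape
(7, 7)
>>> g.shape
(2,)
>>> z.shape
(2,)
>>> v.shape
(7, 7)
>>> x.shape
(7, 7, 2)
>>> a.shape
(2, 7, 7)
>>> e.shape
(7,)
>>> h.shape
()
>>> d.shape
(7, 7)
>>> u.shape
(7, 2)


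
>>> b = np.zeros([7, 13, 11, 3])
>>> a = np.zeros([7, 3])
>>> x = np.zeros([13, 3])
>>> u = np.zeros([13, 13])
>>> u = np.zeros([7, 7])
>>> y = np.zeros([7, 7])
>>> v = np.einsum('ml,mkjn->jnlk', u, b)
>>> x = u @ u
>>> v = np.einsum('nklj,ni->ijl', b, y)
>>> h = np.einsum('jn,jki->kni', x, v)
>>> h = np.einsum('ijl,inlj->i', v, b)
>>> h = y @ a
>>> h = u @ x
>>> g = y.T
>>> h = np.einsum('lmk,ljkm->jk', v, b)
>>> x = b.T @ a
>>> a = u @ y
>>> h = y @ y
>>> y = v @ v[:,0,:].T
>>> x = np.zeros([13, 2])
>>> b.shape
(7, 13, 11, 3)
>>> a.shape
(7, 7)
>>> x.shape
(13, 2)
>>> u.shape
(7, 7)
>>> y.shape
(7, 3, 7)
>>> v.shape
(7, 3, 11)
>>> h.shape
(7, 7)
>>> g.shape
(7, 7)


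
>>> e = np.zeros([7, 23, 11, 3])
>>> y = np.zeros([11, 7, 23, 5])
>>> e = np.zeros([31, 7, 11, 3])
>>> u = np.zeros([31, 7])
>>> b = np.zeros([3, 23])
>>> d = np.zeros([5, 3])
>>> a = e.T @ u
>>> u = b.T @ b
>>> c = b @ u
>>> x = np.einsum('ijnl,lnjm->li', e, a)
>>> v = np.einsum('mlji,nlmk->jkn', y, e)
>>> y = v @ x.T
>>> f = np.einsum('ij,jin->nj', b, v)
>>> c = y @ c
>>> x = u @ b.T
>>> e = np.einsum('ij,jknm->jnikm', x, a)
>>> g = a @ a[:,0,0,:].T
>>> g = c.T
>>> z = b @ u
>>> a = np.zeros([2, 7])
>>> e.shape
(3, 7, 23, 11, 7)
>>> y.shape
(23, 3, 3)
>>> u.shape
(23, 23)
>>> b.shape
(3, 23)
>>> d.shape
(5, 3)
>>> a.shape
(2, 7)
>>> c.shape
(23, 3, 23)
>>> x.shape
(23, 3)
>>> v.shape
(23, 3, 31)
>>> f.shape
(31, 23)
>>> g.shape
(23, 3, 23)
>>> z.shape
(3, 23)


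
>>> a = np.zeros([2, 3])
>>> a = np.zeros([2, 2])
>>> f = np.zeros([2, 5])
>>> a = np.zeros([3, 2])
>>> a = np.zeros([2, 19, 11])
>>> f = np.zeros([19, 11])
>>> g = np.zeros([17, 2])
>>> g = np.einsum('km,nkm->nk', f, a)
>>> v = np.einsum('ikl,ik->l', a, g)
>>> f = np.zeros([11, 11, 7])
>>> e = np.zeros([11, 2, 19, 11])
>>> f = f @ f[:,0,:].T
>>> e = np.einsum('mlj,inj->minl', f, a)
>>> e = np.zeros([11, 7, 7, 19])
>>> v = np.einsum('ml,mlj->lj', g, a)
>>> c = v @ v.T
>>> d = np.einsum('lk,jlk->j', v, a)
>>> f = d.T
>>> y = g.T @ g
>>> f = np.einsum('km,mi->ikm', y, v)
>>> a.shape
(2, 19, 11)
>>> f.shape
(11, 19, 19)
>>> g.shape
(2, 19)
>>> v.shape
(19, 11)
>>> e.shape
(11, 7, 7, 19)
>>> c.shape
(19, 19)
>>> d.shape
(2,)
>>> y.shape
(19, 19)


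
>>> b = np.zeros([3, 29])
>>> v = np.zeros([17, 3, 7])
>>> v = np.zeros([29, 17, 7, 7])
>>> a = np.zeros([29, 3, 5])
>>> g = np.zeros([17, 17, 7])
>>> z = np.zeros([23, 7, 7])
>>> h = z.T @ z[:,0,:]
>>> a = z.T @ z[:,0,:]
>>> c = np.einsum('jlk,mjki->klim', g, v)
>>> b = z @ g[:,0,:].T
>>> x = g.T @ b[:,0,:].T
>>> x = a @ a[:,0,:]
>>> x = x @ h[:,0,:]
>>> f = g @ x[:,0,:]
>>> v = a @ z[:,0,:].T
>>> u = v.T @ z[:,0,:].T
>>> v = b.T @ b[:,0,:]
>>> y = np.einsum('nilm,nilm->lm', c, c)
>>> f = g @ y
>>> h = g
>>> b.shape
(23, 7, 17)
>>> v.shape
(17, 7, 17)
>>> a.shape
(7, 7, 7)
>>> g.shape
(17, 17, 7)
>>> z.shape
(23, 7, 7)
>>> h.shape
(17, 17, 7)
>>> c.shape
(7, 17, 7, 29)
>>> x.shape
(7, 7, 7)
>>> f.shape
(17, 17, 29)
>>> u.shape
(23, 7, 23)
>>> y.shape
(7, 29)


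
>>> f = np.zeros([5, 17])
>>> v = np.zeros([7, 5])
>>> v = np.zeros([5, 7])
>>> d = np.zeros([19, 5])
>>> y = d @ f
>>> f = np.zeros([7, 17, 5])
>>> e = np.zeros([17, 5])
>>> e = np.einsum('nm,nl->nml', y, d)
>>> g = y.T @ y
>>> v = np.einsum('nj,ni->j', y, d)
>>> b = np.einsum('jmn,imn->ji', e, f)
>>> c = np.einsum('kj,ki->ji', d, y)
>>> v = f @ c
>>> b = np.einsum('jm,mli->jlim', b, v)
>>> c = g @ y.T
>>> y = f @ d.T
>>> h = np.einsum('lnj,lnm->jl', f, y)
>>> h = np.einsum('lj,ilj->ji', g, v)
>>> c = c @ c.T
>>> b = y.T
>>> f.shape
(7, 17, 5)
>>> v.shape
(7, 17, 17)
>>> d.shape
(19, 5)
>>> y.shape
(7, 17, 19)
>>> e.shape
(19, 17, 5)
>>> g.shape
(17, 17)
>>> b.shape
(19, 17, 7)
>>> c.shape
(17, 17)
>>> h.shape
(17, 7)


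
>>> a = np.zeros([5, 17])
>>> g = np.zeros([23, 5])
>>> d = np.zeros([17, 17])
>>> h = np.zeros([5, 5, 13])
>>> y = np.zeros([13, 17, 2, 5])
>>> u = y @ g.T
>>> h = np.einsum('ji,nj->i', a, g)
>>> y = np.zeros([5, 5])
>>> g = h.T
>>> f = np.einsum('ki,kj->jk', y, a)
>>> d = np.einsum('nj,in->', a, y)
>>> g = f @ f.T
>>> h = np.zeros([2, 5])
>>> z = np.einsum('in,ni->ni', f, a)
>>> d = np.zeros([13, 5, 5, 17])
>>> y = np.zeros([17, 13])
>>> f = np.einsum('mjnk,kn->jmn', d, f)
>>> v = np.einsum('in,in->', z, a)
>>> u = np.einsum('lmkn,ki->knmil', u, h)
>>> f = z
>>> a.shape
(5, 17)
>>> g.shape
(17, 17)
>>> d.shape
(13, 5, 5, 17)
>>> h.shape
(2, 5)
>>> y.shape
(17, 13)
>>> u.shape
(2, 23, 17, 5, 13)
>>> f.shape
(5, 17)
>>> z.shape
(5, 17)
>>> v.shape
()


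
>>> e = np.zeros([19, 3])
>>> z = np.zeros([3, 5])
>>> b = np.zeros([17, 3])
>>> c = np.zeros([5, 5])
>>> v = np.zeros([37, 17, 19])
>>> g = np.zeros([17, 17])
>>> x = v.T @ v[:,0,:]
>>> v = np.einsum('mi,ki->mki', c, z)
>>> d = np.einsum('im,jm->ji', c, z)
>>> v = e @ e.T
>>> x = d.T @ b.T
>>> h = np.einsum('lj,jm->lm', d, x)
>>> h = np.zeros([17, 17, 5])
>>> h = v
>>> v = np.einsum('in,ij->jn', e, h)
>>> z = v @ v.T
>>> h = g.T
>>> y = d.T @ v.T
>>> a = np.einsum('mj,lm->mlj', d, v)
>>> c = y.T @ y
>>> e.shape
(19, 3)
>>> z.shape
(19, 19)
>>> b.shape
(17, 3)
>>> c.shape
(19, 19)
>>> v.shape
(19, 3)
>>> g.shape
(17, 17)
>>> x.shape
(5, 17)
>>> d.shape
(3, 5)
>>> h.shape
(17, 17)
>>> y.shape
(5, 19)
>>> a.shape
(3, 19, 5)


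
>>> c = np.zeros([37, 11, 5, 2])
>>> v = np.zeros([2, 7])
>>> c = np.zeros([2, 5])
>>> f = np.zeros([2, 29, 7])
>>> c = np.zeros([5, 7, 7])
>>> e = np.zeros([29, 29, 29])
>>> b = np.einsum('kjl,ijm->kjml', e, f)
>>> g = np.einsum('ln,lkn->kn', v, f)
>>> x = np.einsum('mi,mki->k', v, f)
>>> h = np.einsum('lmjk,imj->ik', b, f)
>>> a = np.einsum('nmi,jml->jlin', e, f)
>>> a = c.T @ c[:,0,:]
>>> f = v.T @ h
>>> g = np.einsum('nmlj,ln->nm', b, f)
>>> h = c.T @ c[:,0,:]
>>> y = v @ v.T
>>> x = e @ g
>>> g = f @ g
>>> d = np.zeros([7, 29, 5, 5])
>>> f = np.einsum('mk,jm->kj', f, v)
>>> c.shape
(5, 7, 7)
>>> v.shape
(2, 7)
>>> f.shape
(29, 2)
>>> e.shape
(29, 29, 29)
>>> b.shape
(29, 29, 7, 29)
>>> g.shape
(7, 29)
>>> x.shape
(29, 29, 29)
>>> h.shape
(7, 7, 7)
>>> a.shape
(7, 7, 7)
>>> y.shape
(2, 2)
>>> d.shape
(7, 29, 5, 5)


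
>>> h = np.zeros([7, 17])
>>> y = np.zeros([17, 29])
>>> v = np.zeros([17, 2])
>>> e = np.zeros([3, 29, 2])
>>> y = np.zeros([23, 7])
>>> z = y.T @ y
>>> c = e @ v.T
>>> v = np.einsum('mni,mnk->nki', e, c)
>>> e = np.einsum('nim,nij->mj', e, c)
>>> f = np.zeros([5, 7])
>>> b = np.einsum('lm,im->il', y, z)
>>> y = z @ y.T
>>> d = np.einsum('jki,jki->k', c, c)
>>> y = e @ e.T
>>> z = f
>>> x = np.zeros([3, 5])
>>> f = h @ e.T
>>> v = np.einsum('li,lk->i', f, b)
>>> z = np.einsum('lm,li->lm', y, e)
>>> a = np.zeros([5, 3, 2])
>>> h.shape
(7, 17)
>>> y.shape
(2, 2)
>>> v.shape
(2,)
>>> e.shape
(2, 17)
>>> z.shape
(2, 2)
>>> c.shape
(3, 29, 17)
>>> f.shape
(7, 2)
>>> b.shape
(7, 23)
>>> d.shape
(29,)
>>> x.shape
(3, 5)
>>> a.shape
(5, 3, 2)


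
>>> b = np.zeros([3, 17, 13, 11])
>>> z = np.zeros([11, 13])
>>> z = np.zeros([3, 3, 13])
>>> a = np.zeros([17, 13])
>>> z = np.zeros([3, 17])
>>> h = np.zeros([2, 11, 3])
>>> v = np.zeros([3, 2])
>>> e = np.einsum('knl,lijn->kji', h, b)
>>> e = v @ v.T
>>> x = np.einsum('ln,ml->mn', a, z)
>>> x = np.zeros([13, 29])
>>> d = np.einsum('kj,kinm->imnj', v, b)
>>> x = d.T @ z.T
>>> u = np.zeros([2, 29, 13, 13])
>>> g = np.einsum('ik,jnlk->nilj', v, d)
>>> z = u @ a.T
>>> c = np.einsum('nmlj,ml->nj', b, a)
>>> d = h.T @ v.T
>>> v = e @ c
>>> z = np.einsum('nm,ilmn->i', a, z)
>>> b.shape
(3, 17, 13, 11)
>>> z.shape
(2,)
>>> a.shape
(17, 13)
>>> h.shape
(2, 11, 3)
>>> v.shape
(3, 11)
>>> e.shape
(3, 3)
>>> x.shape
(2, 13, 11, 3)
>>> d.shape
(3, 11, 3)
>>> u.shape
(2, 29, 13, 13)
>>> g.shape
(11, 3, 13, 17)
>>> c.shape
(3, 11)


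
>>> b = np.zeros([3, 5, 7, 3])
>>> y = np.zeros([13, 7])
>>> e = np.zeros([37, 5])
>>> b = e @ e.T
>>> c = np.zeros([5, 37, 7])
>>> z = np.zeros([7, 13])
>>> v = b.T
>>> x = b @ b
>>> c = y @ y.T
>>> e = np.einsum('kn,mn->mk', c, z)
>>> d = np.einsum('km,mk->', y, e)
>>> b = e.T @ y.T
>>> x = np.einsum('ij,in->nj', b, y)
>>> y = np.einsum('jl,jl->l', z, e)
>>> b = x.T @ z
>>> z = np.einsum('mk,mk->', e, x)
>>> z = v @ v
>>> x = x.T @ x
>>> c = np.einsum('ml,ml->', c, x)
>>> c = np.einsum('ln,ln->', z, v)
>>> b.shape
(13, 13)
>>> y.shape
(13,)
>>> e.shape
(7, 13)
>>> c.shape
()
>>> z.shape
(37, 37)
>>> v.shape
(37, 37)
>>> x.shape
(13, 13)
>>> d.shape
()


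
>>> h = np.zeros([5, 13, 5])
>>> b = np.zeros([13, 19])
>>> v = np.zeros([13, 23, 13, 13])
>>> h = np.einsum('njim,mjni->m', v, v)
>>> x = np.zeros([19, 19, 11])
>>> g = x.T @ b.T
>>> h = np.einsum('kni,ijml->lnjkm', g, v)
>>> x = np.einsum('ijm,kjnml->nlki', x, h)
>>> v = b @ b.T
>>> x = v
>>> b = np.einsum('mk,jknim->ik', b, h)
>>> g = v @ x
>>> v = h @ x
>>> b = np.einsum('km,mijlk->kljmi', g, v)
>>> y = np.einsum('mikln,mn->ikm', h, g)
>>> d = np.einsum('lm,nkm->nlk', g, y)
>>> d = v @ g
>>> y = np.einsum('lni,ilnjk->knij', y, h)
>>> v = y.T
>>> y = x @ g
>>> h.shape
(13, 19, 23, 11, 13)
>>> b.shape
(13, 11, 23, 13, 19)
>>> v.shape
(11, 13, 23, 13)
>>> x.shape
(13, 13)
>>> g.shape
(13, 13)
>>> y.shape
(13, 13)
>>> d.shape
(13, 19, 23, 11, 13)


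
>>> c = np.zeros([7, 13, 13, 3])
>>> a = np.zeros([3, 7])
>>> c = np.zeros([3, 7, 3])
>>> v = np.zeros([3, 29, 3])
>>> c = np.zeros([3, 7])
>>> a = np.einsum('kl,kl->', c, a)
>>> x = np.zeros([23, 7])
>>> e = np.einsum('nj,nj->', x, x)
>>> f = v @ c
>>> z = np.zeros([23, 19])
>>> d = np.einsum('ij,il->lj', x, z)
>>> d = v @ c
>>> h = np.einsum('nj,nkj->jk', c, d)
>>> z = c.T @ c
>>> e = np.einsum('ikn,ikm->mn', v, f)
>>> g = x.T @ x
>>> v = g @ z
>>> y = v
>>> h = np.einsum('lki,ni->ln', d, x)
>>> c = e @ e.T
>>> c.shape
(7, 7)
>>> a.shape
()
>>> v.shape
(7, 7)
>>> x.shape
(23, 7)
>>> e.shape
(7, 3)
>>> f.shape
(3, 29, 7)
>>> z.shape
(7, 7)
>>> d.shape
(3, 29, 7)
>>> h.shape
(3, 23)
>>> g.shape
(7, 7)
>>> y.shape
(7, 7)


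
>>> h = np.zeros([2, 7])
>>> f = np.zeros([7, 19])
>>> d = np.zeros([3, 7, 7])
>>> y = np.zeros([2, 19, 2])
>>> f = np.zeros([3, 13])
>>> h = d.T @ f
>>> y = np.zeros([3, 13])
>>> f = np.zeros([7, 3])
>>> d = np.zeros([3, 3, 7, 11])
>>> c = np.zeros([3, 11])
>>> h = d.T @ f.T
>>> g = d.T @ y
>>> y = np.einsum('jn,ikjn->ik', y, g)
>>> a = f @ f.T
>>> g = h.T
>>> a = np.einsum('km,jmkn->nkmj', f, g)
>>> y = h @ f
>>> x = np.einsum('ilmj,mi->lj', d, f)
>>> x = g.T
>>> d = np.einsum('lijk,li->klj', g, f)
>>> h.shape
(11, 7, 3, 7)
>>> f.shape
(7, 3)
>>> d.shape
(11, 7, 7)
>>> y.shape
(11, 7, 3, 3)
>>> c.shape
(3, 11)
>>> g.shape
(7, 3, 7, 11)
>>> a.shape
(11, 7, 3, 7)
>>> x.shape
(11, 7, 3, 7)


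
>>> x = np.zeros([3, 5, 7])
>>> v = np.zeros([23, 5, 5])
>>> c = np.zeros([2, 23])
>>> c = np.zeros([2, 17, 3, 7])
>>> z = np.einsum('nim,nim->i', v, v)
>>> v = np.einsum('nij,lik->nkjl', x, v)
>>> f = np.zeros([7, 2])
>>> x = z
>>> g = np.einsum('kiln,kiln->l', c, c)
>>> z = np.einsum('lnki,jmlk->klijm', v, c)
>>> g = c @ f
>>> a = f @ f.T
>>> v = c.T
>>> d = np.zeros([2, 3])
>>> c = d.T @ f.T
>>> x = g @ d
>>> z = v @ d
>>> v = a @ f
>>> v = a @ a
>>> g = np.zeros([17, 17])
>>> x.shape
(2, 17, 3, 3)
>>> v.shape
(7, 7)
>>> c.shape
(3, 7)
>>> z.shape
(7, 3, 17, 3)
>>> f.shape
(7, 2)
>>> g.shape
(17, 17)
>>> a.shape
(7, 7)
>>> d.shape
(2, 3)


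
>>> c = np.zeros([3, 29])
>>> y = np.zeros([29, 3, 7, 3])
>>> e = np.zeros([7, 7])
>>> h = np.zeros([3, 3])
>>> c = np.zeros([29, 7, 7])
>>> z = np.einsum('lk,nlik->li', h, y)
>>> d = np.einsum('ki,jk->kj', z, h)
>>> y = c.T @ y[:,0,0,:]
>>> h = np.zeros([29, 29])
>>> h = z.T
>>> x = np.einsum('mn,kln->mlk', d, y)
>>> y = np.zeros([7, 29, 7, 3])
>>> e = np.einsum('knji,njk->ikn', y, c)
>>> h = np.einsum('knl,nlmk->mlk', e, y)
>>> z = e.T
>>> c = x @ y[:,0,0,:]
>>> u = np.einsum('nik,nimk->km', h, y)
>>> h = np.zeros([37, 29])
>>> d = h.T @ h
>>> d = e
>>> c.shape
(3, 7, 3)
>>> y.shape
(7, 29, 7, 3)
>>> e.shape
(3, 7, 29)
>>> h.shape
(37, 29)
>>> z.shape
(29, 7, 3)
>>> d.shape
(3, 7, 29)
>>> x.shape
(3, 7, 7)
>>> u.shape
(3, 7)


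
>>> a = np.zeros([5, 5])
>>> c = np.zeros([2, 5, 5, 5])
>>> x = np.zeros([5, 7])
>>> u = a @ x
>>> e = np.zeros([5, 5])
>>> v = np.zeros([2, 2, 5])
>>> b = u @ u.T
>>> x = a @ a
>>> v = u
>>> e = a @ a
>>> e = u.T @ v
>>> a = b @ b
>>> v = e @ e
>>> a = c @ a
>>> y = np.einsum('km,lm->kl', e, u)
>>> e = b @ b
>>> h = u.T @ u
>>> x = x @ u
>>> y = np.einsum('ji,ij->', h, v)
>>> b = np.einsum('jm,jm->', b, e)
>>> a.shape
(2, 5, 5, 5)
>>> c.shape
(2, 5, 5, 5)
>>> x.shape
(5, 7)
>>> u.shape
(5, 7)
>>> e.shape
(5, 5)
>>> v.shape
(7, 7)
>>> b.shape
()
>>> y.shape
()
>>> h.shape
(7, 7)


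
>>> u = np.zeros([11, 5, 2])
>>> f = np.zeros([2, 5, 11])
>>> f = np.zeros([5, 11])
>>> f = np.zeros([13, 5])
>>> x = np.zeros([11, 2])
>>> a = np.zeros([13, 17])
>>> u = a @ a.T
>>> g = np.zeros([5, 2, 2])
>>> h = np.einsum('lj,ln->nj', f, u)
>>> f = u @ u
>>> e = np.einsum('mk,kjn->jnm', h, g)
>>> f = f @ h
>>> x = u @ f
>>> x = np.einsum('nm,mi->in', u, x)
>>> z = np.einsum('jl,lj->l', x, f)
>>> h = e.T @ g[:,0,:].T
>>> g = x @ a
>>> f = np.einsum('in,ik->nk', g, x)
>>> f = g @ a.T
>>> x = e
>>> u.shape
(13, 13)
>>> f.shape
(5, 13)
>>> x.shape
(2, 2, 13)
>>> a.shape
(13, 17)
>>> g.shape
(5, 17)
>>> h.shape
(13, 2, 5)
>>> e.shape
(2, 2, 13)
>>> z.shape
(13,)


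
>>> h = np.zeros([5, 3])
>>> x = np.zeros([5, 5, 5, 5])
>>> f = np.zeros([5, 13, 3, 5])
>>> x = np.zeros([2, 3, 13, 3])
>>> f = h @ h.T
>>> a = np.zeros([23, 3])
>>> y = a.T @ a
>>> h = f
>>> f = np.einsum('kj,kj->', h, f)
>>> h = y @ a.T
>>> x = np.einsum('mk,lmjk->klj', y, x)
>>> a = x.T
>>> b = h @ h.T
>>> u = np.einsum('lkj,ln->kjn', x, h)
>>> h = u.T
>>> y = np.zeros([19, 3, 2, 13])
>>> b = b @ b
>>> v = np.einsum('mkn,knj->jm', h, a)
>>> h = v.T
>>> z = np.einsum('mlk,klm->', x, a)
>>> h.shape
(23, 3)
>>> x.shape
(3, 2, 13)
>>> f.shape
()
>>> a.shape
(13, 2, 3)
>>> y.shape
(19, 3, 2, 13)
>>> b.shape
(3, 3)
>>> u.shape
(2, 13, 23)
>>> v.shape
(3, 23)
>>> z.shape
()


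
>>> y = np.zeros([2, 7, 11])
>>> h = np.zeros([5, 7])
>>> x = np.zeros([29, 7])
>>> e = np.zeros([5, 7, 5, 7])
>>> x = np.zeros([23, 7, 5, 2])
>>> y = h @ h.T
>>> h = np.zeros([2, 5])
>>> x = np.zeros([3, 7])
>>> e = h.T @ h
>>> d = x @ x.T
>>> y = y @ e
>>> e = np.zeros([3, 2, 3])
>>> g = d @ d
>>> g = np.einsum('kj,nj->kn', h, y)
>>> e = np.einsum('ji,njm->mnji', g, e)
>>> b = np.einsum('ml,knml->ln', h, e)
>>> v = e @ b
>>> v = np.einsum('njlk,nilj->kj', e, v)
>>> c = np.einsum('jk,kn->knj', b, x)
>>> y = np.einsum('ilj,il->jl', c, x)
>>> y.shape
(5, 7)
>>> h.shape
(2, 5)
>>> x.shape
(3, 7)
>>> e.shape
(3, 3, 2, 5)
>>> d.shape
(3, 3)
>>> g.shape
(2, 5)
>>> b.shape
(5, 3)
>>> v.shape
(5, 3)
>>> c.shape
(3, 7, 5)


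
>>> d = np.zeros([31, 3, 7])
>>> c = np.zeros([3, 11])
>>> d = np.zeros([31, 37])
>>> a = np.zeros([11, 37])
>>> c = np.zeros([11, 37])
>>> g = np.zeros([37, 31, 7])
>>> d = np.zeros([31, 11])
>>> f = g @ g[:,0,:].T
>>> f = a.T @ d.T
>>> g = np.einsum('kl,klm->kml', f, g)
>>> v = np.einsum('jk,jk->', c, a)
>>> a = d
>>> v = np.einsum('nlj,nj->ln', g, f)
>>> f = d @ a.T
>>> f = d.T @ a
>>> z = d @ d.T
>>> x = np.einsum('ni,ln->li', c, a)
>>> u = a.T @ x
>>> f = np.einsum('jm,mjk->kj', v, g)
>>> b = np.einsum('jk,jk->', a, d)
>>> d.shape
(31, 11)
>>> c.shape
(11, 37)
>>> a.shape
(31, 11)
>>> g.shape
(37, 7, 31)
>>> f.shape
(31, 7)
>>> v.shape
(7, 37)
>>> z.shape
(31, 31)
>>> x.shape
(31, 37)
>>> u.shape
(11, 37)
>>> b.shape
()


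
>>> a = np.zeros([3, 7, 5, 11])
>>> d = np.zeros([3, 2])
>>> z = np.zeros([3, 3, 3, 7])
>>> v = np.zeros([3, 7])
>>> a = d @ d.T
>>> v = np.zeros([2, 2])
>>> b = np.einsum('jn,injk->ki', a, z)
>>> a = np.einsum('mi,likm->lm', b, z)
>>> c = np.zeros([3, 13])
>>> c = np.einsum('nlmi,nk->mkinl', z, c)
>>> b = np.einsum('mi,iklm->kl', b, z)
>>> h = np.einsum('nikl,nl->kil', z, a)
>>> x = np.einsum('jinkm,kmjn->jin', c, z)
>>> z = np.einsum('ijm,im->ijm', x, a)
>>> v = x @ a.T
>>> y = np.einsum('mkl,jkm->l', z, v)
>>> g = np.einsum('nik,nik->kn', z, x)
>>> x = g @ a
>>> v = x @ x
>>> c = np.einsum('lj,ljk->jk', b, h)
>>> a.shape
(3, 7)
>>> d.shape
(3, 2)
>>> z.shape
(3, 13, 7)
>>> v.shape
(7, 7)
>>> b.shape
(3, 3)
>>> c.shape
(3, 7)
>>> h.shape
(3, 3, 7)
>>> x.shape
(7, 7)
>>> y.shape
(7,)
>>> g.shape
(7, 3)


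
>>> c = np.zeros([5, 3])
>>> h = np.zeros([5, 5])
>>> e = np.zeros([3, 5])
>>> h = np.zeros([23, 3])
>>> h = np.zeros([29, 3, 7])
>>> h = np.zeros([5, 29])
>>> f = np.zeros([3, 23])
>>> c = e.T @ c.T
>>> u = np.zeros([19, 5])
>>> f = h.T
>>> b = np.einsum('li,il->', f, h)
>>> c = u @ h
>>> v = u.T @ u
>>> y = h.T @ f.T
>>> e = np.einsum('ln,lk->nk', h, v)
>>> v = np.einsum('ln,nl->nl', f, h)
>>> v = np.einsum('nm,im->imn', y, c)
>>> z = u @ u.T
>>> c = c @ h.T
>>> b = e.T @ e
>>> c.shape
(19, 5)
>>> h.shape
(5, 29)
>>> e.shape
(29, 5)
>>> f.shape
(29, 5)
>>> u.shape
(19, 5)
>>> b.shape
(5, 5)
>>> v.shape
(19, 29, 29)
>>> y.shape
(29, 29)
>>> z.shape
(19, 19)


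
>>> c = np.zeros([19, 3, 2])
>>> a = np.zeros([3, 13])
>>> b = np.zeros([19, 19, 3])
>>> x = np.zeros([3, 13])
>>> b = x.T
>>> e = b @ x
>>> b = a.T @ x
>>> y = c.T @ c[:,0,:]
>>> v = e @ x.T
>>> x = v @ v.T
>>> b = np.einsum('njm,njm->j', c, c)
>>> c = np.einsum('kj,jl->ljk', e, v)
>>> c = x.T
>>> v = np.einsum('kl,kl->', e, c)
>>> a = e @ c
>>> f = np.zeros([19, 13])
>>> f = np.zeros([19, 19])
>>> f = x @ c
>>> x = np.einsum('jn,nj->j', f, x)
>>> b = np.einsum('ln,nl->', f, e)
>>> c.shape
(13, 13)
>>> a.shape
(13, 13)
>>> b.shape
()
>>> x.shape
(13,)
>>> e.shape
(13, 13)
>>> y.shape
(2, 3, 2)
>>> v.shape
()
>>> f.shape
(13, 13)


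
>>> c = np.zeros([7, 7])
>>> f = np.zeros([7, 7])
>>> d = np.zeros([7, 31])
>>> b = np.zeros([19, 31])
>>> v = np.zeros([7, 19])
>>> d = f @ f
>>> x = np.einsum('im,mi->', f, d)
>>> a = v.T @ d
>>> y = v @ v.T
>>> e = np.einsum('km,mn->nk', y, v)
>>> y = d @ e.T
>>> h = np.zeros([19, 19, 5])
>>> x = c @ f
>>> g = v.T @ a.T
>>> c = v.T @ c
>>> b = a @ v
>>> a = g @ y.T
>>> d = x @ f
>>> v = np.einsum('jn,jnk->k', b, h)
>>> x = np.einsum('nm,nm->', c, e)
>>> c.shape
(19, 7)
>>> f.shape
(7, 7)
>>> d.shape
(7, 7)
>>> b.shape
(19, 19)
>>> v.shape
(5,)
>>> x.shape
()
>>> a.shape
(19, 7)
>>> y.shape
(7, 19)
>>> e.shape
(19, 7)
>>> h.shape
(19, 19, 5)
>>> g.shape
(19, 19)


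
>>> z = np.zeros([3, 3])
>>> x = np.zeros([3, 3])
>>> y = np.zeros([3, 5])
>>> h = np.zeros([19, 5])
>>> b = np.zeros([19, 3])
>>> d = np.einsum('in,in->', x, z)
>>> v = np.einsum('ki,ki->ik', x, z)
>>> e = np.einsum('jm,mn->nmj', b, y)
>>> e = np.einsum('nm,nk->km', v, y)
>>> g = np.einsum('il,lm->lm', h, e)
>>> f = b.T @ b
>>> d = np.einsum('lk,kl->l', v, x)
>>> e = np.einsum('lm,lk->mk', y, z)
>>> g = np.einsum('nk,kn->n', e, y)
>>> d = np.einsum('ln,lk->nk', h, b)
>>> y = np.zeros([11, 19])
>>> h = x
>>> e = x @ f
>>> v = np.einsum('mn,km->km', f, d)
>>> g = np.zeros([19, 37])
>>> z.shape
(3, 3)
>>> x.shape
(3, 3)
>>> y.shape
(11, 19)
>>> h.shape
(3, 3)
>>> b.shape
(19, 3)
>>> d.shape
(5, 3)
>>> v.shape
(5, 3)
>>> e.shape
(3, 3)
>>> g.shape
(19, 37)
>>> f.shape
(3, 3)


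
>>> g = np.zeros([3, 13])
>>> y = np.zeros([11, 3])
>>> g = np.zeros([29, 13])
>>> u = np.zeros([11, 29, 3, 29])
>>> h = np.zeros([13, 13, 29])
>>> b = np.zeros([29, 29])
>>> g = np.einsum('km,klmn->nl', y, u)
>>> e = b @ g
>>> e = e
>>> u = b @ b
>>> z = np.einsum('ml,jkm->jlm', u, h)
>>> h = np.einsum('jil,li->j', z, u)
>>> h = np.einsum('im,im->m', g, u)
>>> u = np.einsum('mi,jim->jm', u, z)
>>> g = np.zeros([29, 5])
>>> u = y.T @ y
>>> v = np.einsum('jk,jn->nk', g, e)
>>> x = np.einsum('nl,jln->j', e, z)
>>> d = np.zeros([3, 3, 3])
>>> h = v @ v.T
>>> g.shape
(29, 5)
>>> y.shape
(11, 3)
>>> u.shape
(3, 3)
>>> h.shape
(29, 29)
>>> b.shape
(29, 29)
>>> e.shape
(29, 29)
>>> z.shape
(13, 29, 29)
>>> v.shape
(29, 5)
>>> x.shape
(13,)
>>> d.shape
(3, 3, 3)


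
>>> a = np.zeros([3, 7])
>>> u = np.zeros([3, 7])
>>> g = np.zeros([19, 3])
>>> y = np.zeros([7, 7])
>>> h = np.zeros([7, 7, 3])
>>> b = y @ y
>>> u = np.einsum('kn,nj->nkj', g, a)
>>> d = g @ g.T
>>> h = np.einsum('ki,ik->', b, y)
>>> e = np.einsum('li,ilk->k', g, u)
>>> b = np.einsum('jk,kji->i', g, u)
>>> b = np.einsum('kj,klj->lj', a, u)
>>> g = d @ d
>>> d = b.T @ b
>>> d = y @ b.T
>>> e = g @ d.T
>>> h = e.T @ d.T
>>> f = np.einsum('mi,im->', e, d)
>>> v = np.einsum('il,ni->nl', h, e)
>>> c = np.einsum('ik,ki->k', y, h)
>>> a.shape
(3, 7)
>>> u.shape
(3, 19, 7)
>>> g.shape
(19, 19)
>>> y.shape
(7, 7)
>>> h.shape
(7, 7)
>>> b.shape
(19, 7)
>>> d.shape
(7, 19)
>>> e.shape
(19, 7)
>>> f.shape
()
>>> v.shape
(19, 7)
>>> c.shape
(7,)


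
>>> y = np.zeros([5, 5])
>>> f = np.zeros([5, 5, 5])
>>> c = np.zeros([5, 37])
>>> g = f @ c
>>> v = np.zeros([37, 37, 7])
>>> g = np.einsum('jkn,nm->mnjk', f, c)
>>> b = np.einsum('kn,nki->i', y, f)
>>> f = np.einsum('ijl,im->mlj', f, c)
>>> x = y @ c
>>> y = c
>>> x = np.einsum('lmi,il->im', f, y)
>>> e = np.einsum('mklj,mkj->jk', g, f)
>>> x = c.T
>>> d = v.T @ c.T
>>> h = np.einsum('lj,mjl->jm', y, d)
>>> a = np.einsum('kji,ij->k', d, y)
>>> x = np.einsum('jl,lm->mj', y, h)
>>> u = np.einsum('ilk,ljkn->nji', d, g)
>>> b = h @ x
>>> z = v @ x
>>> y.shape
(5, 37)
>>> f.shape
(37, 5, 5)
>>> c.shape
(5, 37)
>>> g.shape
(37, 5, 5, 5)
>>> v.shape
(37, 37, 7)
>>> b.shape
(37, 5)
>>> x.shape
(7, 5)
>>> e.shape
(5, 5)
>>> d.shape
(7, 37, 5)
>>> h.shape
(37, 7)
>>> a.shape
(7,)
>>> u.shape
(5, 5, 7)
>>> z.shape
(37, 37, 5)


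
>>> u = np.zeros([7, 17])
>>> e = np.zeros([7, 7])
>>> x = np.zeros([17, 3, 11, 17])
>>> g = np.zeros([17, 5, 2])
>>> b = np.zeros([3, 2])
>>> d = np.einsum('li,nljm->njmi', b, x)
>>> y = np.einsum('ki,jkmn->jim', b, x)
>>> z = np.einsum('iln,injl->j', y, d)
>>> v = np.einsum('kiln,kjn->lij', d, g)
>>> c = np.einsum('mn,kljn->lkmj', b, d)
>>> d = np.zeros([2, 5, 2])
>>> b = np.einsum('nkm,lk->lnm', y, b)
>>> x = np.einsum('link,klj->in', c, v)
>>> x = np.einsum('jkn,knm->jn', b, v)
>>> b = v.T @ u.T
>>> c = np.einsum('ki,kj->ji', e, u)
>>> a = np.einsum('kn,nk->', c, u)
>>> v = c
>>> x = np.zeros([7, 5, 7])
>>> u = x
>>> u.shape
(7, 5, 7)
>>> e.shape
(7, 7)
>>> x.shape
(7, 5, 7)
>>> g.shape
(17, 5, 2)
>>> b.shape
(5, 11, 7)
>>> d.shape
(2, 5, 2)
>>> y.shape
(17, 2, 11)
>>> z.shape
(17,)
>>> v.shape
(17, 7)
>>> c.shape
(17, 7)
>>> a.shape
()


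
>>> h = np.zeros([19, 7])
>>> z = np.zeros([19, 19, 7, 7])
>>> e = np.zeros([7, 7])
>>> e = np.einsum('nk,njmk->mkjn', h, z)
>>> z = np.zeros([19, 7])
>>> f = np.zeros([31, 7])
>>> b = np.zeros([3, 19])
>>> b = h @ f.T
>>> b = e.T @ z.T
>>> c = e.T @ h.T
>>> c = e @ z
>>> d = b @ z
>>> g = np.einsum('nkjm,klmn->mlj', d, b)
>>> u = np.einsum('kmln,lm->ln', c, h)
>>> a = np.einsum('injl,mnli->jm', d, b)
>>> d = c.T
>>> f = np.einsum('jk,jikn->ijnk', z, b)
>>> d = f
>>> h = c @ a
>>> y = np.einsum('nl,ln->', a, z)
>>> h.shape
(7, 7, 19, 19)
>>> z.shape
(19, 7)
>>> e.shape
(7, 7, 19, 19)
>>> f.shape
(19, 19, 19, 7)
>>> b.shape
(19, 19, 7, 19)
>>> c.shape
(7, 7, 19, 7)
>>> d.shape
(19, 19, 19, 7)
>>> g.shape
(7, 19, 7)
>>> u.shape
(19, 7)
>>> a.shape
(7, 19)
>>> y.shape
()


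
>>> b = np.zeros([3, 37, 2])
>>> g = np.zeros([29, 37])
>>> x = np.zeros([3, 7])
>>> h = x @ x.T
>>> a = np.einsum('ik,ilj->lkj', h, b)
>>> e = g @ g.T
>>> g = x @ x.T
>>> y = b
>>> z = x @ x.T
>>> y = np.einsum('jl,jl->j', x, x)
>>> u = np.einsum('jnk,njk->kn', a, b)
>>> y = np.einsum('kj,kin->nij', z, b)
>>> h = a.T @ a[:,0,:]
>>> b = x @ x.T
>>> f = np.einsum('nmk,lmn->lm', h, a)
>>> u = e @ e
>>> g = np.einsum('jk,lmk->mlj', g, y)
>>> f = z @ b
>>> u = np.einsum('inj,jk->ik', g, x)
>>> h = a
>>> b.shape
(3, 3)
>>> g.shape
(37, 2, 3)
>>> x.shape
(3, 7)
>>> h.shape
(37, 3, 2)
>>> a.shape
(37, 3, 2)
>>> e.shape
(29, 29)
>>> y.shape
(2, 37, 3)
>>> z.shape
(3, 3)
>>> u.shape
(37, 7)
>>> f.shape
(3, 3)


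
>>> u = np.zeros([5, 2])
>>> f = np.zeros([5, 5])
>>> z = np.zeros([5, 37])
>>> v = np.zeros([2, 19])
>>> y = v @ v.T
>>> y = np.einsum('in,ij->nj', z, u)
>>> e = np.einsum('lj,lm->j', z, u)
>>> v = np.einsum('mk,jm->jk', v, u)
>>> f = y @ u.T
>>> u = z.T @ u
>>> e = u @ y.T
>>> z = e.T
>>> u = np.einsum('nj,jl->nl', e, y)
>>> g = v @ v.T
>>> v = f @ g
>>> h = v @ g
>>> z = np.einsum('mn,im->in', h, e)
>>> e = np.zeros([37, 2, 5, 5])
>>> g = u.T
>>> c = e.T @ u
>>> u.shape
(37, 2)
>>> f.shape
(37, 5)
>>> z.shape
(37, 5)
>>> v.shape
(37, 5)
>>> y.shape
(37, 2)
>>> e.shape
(37, 2, 5, 5)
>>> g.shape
(2, 37)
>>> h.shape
(37, 5)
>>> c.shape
(5, 5, 2, 2)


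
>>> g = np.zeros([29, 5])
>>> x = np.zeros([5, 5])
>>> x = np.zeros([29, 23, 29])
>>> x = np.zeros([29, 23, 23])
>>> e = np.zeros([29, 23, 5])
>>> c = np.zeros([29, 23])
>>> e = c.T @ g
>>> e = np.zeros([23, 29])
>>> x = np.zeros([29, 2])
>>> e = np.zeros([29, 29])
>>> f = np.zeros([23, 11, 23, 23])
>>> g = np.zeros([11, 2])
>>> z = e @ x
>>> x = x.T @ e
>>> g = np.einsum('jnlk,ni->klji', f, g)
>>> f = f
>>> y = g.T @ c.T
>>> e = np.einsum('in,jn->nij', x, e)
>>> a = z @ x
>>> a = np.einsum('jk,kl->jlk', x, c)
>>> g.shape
(23, 23, 23, 2)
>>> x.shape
(2, 29)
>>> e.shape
(29, 2, 29)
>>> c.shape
(29, 23)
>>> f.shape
(23, 11, 23, 23)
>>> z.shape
(29, 2)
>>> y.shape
(2, 23, 23, 29)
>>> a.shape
(2, 23, 29)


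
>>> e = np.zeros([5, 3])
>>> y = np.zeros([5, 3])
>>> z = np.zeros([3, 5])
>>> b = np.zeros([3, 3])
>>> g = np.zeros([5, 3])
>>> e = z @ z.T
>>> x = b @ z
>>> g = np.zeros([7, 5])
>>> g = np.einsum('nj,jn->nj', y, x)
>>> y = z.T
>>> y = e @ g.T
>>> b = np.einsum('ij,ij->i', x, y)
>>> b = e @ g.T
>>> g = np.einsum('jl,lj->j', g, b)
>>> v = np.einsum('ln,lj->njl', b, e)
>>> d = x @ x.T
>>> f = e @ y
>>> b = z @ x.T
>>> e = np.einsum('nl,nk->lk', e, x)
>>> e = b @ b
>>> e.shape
(3, 3)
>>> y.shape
(3, 5)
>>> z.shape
(3, 5)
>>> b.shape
(3, 3)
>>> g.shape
(5,)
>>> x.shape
(3, 5)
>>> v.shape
(5, 3, 3)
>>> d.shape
(3, 3)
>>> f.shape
(3, 5)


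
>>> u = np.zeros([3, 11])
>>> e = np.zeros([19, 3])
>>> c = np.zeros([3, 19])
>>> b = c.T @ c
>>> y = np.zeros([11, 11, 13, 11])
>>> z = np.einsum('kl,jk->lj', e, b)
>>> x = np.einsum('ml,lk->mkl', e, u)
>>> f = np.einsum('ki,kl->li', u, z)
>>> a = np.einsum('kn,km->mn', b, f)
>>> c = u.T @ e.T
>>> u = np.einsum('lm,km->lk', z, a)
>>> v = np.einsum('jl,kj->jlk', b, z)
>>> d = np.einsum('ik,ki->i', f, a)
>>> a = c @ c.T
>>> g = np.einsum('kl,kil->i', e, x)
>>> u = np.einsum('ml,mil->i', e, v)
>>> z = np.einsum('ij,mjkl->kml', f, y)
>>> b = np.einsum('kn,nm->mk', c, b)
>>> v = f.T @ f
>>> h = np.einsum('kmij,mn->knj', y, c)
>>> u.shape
(19,)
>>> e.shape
(19, 3)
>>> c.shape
(11, 19)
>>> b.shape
(19, 11)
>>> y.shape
(11, 11, 13, 11)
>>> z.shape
(13, 11, 11)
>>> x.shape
(19, 11, 3)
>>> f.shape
(19, 11)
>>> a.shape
(11, 11)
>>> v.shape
(11, 11)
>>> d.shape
(19,)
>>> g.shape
(11,)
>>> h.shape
(11, 19, 11)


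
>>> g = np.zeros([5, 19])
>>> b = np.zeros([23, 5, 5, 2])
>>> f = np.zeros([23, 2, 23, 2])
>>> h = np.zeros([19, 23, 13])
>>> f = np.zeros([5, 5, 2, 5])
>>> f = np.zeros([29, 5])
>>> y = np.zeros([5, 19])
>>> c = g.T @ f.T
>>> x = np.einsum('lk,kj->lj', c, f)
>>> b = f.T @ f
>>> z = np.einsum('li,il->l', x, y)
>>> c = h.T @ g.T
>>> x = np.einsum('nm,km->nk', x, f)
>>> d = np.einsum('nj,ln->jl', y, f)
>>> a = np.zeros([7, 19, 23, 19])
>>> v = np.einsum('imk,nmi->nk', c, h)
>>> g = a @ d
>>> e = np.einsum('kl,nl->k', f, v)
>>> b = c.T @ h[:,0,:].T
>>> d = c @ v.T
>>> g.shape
(7, 19, 23, 29)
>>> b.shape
(5, 23, 19)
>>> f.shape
(29, 5)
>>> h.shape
(19, 23, 13)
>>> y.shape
(5, 19)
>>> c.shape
(13, 23, 5)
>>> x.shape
(19, 29)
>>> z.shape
(19,)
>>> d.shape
(13, 23, 19)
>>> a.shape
(7, 19, 23, 19)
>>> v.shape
(19, 5)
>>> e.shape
(29,)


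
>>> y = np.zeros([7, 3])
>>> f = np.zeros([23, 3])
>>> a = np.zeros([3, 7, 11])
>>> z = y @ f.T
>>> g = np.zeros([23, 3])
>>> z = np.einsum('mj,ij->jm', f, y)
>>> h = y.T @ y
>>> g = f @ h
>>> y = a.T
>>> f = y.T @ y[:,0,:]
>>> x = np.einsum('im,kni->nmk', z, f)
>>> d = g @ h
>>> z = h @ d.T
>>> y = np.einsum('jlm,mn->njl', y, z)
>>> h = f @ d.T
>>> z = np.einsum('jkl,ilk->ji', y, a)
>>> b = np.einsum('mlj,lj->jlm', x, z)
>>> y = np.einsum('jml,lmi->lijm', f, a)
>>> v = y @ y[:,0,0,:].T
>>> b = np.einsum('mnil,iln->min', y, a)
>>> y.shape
(3, 11, 3, 7)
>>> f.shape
(3, 7, 3)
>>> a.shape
(3, 7, 11)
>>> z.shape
(23, 3)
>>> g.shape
(23, 3)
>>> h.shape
(3, 7, 23)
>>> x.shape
(7, 23, 3)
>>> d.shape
(23, 3)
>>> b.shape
(3, 3, 11)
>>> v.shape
(3, 11, 3, 3)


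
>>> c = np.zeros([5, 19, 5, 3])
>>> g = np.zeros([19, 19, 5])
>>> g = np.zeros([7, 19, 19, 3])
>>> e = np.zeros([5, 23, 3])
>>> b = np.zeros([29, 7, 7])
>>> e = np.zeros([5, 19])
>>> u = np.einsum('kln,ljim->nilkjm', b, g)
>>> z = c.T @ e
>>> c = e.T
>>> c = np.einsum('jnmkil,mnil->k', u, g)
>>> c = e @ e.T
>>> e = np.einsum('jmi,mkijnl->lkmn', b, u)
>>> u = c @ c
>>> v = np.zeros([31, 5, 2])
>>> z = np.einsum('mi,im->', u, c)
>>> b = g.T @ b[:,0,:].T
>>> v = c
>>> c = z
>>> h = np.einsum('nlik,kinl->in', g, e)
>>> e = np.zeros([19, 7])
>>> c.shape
()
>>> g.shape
(7, 19, 19, 3)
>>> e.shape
(19, 7)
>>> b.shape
(3, 19, 19, 29)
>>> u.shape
(5, 5)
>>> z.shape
()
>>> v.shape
(5, 5)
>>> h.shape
(19, 7)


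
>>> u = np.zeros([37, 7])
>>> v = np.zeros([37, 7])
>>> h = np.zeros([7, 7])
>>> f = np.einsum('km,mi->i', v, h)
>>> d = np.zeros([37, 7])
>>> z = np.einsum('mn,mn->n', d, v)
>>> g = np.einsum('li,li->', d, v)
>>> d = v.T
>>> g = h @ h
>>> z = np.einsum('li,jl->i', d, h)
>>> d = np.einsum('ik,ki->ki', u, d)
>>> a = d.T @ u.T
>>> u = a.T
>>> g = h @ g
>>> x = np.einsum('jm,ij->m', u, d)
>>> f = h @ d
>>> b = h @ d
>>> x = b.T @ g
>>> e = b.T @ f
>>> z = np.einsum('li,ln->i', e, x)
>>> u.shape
(37, 37)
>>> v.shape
(37, 7)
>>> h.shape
(7, 7)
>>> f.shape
(7, 37)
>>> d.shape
(7, 37)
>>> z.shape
(37,)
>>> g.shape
(7, 7)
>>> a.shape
(37, 37)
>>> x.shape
(37, 7)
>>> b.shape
(7, 37)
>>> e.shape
(37, 37)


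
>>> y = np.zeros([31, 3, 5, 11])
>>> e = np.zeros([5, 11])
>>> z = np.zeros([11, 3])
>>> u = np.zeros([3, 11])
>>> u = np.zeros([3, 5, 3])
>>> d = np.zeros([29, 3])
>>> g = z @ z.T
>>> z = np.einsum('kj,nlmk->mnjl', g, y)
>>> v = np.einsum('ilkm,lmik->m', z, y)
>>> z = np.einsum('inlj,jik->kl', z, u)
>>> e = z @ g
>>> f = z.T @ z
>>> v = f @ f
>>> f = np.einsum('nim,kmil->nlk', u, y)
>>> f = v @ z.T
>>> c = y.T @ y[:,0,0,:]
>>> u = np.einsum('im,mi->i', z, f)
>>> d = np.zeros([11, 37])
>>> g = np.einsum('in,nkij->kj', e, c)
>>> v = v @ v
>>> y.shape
(31, 3, 5, 11)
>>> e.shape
(3, 11)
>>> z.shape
(3, 11)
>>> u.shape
(3,)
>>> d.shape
(11, 37)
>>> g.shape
(5, 11)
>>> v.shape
(11, 11)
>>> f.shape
(11, 3)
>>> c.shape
(11, 5, 3, 11)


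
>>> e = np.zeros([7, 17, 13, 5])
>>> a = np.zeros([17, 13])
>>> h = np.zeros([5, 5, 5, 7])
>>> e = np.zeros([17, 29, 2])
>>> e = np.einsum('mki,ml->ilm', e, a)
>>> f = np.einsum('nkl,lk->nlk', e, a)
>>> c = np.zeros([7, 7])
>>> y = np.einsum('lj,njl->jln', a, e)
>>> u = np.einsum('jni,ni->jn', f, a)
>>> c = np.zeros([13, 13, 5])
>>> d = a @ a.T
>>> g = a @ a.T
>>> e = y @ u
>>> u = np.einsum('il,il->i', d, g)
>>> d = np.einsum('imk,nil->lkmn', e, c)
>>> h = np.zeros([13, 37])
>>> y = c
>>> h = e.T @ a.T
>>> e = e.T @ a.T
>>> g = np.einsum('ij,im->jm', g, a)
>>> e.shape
(17, 17, 17)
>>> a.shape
(17, 13)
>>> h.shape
(17, 17, 17)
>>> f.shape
(2, 17, 13)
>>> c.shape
(13, 13, 5)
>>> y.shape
(13, 13, 5)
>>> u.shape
(17,)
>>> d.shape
(5, 17, 17, 13)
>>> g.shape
(17, 13)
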